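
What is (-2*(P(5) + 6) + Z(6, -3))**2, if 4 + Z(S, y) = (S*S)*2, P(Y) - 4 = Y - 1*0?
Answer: 1444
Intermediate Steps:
P(Y) = 4 + Y (P(Y) = 4 + (Y - 1*0) = 4 + (Y + 0) = 4 + Y)
Z(S, y) = -4 + 2*S**2 (Z(S, y) = -4 + (S*S)*2 = -4 + S**2*2 = -4 + 2*S**2)
(-2*(P(5) + 6) + Z(6, -3))**2 = (-2*((4 + 5) + 6) + (-4 + 2*6**2))**2 = (-2*(9 + 6) + (-4 + 2*36))**2 = (-2*15 + (-4 + 72))**2 = (-30 + 68)**2 = 38**2 = 1444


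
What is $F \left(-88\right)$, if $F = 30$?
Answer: $-2640$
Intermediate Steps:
$F \left(-88\right) = 30 \left(-88\right) = -2640$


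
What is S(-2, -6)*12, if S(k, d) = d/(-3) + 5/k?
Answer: -6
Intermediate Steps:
S(k, d) = 5/k - d/3 (S(k, d) = d*(-1/3) + 5/k = -d/3 + 5/k = 5/k - d/3)
S(-2, -6)*12 = (5/(-2) - 1/3*(-6))*12 = (5*(-1/2) + 2)*12 = (-5/2 + 2)*12 = -1/2*12 = -6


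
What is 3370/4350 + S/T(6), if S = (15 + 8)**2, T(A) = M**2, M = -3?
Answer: 77716/1305 ≈ 59.552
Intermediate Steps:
T(A) = 9 (T(A) = (-3)**2 = 9)
S = 529 (S = 23**2 = 529)
3370/4350 + S/T(6) = 3370/4350 + 529/9 = 3370*(1/4350) + 529*(1/9) = 337/435 + 529/9 = 77716/1305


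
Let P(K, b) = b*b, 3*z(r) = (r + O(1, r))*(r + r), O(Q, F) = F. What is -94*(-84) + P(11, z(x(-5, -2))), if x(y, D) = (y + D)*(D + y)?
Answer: 92307880/9 ≈ 1.0256e+7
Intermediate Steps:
x(y, D) = (D + y)² (x(y, D) = (D + y)*(D + y) = (D + y)²)
z(r) = 4*r²/3 (z(r) = ((r + r)*(r + r))/3 = ((2*r)*(2*r))/3 = (4*r²)/3 = 4*r²/3)
P(K, b) = b²
-94*(-84) + P(11, z(x(-5, -2))) = -94*(-84) + (4*((-2 - 5)²)²/3)² = 7896 + (4*((-7)²)²/3)² = 7896 + ((4/3)*49²)² = 7896 + ((4/3)*2401)² = 7896 + (9604/3)² = 7896 + 92236816/9 = 92307880/9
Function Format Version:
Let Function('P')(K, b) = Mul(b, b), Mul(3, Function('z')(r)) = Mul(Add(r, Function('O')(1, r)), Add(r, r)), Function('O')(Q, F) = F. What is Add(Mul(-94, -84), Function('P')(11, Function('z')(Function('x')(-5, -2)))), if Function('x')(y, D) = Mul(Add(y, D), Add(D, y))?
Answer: Rational(92307880, 9) ≈ 1.0256e+7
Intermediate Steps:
Function('x')(y, D) = Pow(Add(D, y), 2) (Function('x')(y, D) = Mul(Add(D, y), Add(D, y)) = Pow(Add(D, y), 2))
Function('z')(r) = Mul(Rational(4, 3), Pow(r, 2)) (Function('z')(r) = Mul(Rational(1, 3), Mul(Add(r, r), Add(r, r))) = Mul(Rational(1, 3), Mul(Mul(2, r), Mul(2, r))) = Mul(Rational(1, 3), Mul(4, Pow(r, 2))) = Mul(Rational(4, 3), Pow(r, 2)))
Function('P')(K, b) = Pow(b, 2)
Add(Mul(-94, -84), Function('P')(11, Function('z')(Function('x')(-5, -2)))) = Add(Mul(-94, -84), Pow(Mul(Rational(4, 3), Pow(Pow(Add(-2, -5), 2), 2)), 2)) = Add(7896, Pow(Mul(Rational(4, 3), Pow(Pow(-7, 2), 2)), 2)) = Add(7896, Pow(Mul(Rational(4, 3), Pow(49, 2)), 2)) = Add(7896, Pow(Mul(Rational(4, 3), 2401), 2)) = Add(7896, Pow(Rational(9604, 3), 2)) = Add(7896, Rational(92236816, 9)) = Rational(92307880, 9)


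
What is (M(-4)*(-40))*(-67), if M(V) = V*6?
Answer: -64320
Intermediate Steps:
M(V) = 6*V
(M(-4)*(-40))*(-67) = ((6*(-4))*(-40))*(-67) = -24*(-40)*(-67) = 960*(-67) = -64320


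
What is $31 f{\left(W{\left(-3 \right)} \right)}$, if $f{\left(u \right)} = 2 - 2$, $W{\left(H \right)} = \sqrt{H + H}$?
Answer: $0$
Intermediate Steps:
$W{\left(H \right)} = \sqrt{2} \sqrt{H}$ ($W{\left(H \right)} = \sqrt{2 H} = \sqrt{2} \sqrt{H}$)
$f{\left(u \right)} = 0$
$31 f{\left(W{\left(-3 \right)} \right)} = 31 \cdot 0 = 0$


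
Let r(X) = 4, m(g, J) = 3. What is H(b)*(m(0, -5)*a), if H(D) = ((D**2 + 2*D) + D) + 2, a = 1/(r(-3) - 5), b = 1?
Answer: -18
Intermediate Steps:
a = -1 (a = 1/(4 - 5) = 1/(-1) = -1)
H(D) = 2 + D**2 + 3*D (H(D) = (D**2 + 3*D) + 2 = 2 + D**2 + 3*D)
H(b)*(m(0, -5)*a) = (2 + 1**2 + 3*1)*(3*(-1)) = (2 + 1 + 3)*(-3) = 6*(-3) = -18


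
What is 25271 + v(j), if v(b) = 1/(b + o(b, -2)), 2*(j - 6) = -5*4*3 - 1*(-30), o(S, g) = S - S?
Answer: 227438/9 ≈ 25271.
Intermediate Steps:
o(S, g) = 0
j = -9 (j = 6 + (-5*4*3 - 1*(-30))/2 = 6 + (-20*3 + 30)/2 = 6 + (-60 + 30)/2 = 6 + (½)*(-30) = 6 - 15 = -9)
v(b) = 1/b (v(b) = 1/(b + 0) = 1/b)
25271 + v(j) = 25271 + 1/(-9) = 25271 - ⅑ = 227438/9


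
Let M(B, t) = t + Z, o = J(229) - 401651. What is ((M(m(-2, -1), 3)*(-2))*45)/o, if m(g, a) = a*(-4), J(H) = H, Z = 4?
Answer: 45/28673 ≈ 0.0015694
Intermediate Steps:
m(g, a) = -4*a
o = -401422 (o = 229 - 401651 = -401422)
M(B, t) = 4 + t (M(B, t) = t + 4 = 4 + t)
((M(m(-2, -1), 3)*(-2))*45)/o = (((4 + 3)*(-2))*45)/(-401422) = ((7*(-2))*45)*(-1/401422) = -14*45*(-1/401422) = -630*(-1/401422) = 45/28673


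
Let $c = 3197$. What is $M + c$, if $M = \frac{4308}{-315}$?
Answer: $\frac{334249}{105} \approx 3183.3$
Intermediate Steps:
$M = - \frac{1436}{105}$ ($M = 4308 \left(- \frac{1}{315}\right) = - \frac{1436}{105} \approx -13.676$)
$M + c = - \frac{1436}{105} + 3197 = \frac{334249}{105}$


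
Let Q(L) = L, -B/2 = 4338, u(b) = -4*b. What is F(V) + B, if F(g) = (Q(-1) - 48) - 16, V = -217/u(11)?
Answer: -8741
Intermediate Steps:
B = -8676 (B = -2*4338 = -8676)
V = 217/44 (V = -217/((-4*11)) = -217/(-44) = -217*(-1/44) = 217/44 ≈ 4.9318)
F(g) = -65 (F(g) = (-1 - 48) - 16 = -49 - 16 = -65)
F(V) + B = -65 - 8676 = -8741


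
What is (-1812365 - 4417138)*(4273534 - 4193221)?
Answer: -500310074439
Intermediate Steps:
(-1812365 - 4417138)*(4273534 - 4193221) = -6229503*80313 = -500310074439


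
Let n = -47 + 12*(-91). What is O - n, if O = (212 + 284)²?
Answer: 247155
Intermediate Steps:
n = -1139 (n = -47 - 1092 = -1139)
O = 246016 (O = 496² = 246016)
O - n = 246016 - 1*(-1139) = 246016 + 1139 = 247155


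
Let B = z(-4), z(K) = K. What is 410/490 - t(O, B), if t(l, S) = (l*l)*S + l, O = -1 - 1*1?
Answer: 923/49 ≈ 18.837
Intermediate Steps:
B = -4
O = -2 (O = -1 - 1 = -2)
t(l, S) = l + S*l² (t(l, S) = l²*S + l = S*l² + l = l + S*l²)
410/490 - t(O, B) = 410/490 - (-2)*(1 - 4*(-2)) = 410*(1/490) - (-2)*(1 + 8) = 41/49 - (-2)*9 = 41/49 - 1*(-18) = 41/49 + 18 = 923/49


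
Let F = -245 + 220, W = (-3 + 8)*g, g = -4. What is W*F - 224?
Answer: 276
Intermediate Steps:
W = -20 (W = (-3 + 8)*(-4) = 5*(-4) = -20)
F = -25
W*F - 224 = -20*(-25) - 224 = 500 - 224 = 276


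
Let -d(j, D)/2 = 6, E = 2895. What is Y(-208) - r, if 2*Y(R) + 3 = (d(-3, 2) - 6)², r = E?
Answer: -5469/2 ≈ -2734.5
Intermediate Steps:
r = 2895
d(j, D) = -12 (d(j, D) = -2*6 = -12)
Y(R) = 321/2 (Y(R) = -3/2 + (-12 - 6)²/2 = -3/2 + (½)*(-18)² = -3/2 + (½)*324 = -3/2 + 162 = 321/2)
Y(-208) - r = 321/2 - 1*2895 = 321/2 - 2895 = -5469/2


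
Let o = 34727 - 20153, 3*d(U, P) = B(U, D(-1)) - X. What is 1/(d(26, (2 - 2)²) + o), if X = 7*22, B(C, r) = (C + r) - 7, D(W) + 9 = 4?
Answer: 3/43582 ≈ 6.8836e-5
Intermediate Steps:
D(W) = -5 (D(W) = -9 + 4 = -5)
B(C, r) = -7 + C + r
X = 154
d(U, P) = -166/3 + U/3 (d(U, P) = ((-7 + U - 5) - 1*154)/3 = ((-12 + U) - 154)/3 = (-166 + U)/3 = -166/3 + U/3)
o = 14574
1/(d(26, (2 - 2)²) + o) = 1/((-166/3 + (⅓)*26) + 14574) = 1/((-166/3 + 26/3) + 14574) = 1/(-140/3 + 14574) = 1/(43582/3) = 3/43582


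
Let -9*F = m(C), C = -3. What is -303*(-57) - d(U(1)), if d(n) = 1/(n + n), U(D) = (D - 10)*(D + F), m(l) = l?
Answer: 414505/24 ≈ 17271.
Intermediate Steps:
F = 1/3 (F = -1/9*(-3) = 1/3 ≈ 0.33333)
U(D) = (-10 + D)*(1/3 + D) (U(D) = (D - 10)*(D + 1/3) = (-10 + D)*(1/3 + D))
d(n) = 1/(2*n)
-303*(-57) - d(U(1)) = -303*(-57) - 1/(2*(-10/3 + 1**2 - 29/3*1)) = 17271 - 1/(2*(-10/3 + 1 - 29/3)) = 17271 - 1/(2*(-12)) = 17271 - (-1)/(2*12) = 17271 - 1*(-1/24) = 17271 + 1/24 = 414505/24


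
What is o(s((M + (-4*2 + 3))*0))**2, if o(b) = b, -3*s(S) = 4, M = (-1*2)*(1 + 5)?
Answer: 16/9 ≈ 1.7778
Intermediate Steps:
M = -12 (M = -2*6 = -12)
s(S) = -4/3 (s(S) = -1/3*4 = -4/3)
o(s((M + (-4*2 + 3))*0))**2 = (-4/3)**2 = 16/9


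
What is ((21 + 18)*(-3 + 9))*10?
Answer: 2340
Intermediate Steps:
((21 + 18)*(-3 + 9))*10 = (39*6)*10 = 234*10 = 2340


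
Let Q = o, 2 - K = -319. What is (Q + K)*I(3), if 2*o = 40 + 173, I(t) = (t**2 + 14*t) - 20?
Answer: 26505/2 ≈ 13253.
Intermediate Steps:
K = 321 (K = 2 - 1*(-319) = 2 + 319 = 321)
I(t) = -20 + t**2 + 14*t
o = 213/2 (o = (40 + 173)/2 = (1/2)*213 = 213/2 ≈ 106.50)
Q = 213/2 ≈ 106.50
(Q + K)*I(3) = (213/2 + 321)*(-20 + 3**2 + 14*3) = 855*(-20 + 9 + 42)/2 = (855/2)*31 = 26505/2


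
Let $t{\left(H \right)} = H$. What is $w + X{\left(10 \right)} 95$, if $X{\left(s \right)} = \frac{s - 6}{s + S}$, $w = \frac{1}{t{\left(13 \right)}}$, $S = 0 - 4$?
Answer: $\frac{2473}{39} \approx 63.41$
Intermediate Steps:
$S = -4$
$w = \frac{1}{13} \approx 0.076923$
$X{\left(s \right)} = \frac{-6 + s}{-4 + s}$ ($X{\left(s \right)} = \frac{s - 6}{s - 4} = \frac{-6 + s}{-4 + s}$)
$w + X{\left(10 \right)} 95 = \frac{1}{13} + \frac{-6 + 10}{-4 + 10} \cdot 95 = \frac{1}{13} + \frac{1}{6} \cdot 4 \cdot 95 = \frac{1}{13} + \frac{2}{3} \cdot 95 = \frac{1}{13} + \frac{190}{3} = \frac{2473}{39}$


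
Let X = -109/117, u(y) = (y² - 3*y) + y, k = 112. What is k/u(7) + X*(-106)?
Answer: 59642/585 ≈ 101.95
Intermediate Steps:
u(y) = y² - 2*y
X = -109/117 (X = -109*1/117 = -109/117 ≈ -0.93162)
k/u(7) + X*(-106) = 112/((7*(-2 + 7))) - 109/117*(-106) = 112/((7*5)) + 11554/117 = 112/35 + 11554/117 = 112*(1/35) + 11554/117 = 16/5 + 11554/117 = 59642/585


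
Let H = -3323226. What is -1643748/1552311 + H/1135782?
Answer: -43368022631/10883252421 ≈ -3.9848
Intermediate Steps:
-1643748/1552311 + H/1135782 = -1643748/1552311 - 3323226/1135782 = -1643748*1/1552311 - 3323226*1/1135782 = -547916/517437 - 553871/189297 = -43368022631/10883252421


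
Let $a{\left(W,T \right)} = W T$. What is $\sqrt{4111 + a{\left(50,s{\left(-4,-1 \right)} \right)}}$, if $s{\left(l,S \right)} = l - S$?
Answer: $\sqrt{3961} \approx 62.936$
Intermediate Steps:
$a{\left(W,T \right)} = T W$
$\sqrt{4111 + a{\left(50,s{\left(-4,-1 \right)} \right)}} = \sqrt{4111 + \left(-4 - -1\right) 50} = \sqrt{4111 + \left(-4 + 1\right) 50} = \sqrt{4111 - 150} = \sqrt{3961}$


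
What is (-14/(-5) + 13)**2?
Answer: 6241/25 ≈ 249.64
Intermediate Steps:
(-14/(-5) + 13)**2 = (-14*(-1/5) + 13)**2 = (14/5 + 13)**2 = (79/5)**2 = 6241/25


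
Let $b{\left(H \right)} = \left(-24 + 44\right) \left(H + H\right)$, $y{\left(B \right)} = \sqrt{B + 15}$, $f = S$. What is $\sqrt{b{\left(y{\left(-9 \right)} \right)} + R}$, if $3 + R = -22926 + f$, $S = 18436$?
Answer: $\sqrt{-4493 + 40 \sqrt{6}} \approx 66.295 i$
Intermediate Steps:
$f = 18436$
$y{\left(B \right)} = \sqrt{15 + B}$
$b{\left(H \right)} = 40 H$ ($b{\left(H \right)} = 20 \cdot 2 H = 40 H$)
$R = -4493$ ($R = -3 + \left(-22926 + 18436\right) = -3 - 4490 = -4493$)
$\sqrt{b{\left(y{\left(-9 \right)} \right)} + R} = \sqrt{40 \sqrt{15 - 9} - 4493} = \sqrt{40 \sqrt{6} - 4493} = \sqrt{-4493 + 40 \sqrt{6}}$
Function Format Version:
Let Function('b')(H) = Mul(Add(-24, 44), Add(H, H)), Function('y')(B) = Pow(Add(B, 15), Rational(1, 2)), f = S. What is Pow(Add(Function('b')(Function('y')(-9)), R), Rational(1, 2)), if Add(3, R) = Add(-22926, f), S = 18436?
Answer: Pow(Add(-4493, Mul(40, Pow(6, Rational(1, 2)))), Rational(1, 2)) ≈ Mul(66.295, I)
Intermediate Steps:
f = 18436
Function('y')(B) = Pow(Add(15, B), Rational(1, 2))
Function('b')(H) = Mul(40, H) (Function('b')(H) = Mul(20, Mul(2, H)) = Mul(40, H))
R = -4493 (R = Add(-3, Add(-22926, 18436)) = Add(-3, -4490) = -4493)
Pow(Add(Function('b')(Function('y')(-9)), R), Rational(1, 2)) = Pow(Add(Mul(40, Pow(Add(15, -9), Rational(1, 2))), -4493), Rational(1, 2)) = Pow(Add(Mul(40, Pow(6, Rational(1, 2))), -4493), Rational(1, 2)) = Pow(Add(-4493, Mul(40, Pow(6, Rational(1, 2)))), Rational(1, 2))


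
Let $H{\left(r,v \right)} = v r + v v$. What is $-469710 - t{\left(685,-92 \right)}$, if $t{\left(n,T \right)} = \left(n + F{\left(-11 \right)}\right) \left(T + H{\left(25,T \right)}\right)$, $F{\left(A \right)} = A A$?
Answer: $-5363742$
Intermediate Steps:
$H{\left(r,v \right)} = v^{2} + r v$ ($H{\left(r,v \right)} = r v + v^{2} = v^{2} + r v$)
$F{\left(A \right)} = A^{2}$
$t{\left(n,T \right)} = \left(121 + n\right) \left(T + T \left(25 + T\right)\right)$ ($t{\left(n,T \right)} = \left(n + \left(-11\right)^{2}\right) \left(T + T \left(25 + T\right)\right) = \left(n + 121\right) \left(T + T \left(25 + T\right)\right) = \left(121 + n\right) \left(T + T \left(25 + T\right)\right)$)
$-469710 - t{\left(685,-92 \right)} = -469710 - - 92 \left(3146 + 685 + 121 \left(-92\right) + 685 \left(25 - 92\right)\right) = -469710 - - 92 \left(3146 + 685 - 11132 + 685 \left(-67\right)\right) = -469710 - - 92 \left(3146 + 685 - 11132 - 45895\right) = -469710 - \left(-92\right) \left(-53196\right) = -469710 - 4894032 = -5363742$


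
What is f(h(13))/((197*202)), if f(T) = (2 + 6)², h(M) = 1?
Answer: 32/19897 ≈ 0.0016083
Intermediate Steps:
f(T) = 64 (f(T) = 8² = 64)
f(h(13))/((197*202)) = 64/((197*202)) = 64/39794 = 64*(1/39794) = 32/19897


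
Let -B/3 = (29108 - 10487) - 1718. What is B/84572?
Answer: -50709/84572 ≈ -0.59960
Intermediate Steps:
B = -50709 (B = -3*((29108 - 10487) - 1718) = -3*(18621 - 1718) = -3*16903 = -50709)
B/84572 = -50709/84572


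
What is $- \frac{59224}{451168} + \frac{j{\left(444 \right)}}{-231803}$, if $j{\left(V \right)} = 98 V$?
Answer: $- \frac{4169940361}{13072761988} \approx -0.31898$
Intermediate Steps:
$- \frac{59224}{451168} + \frac{j{\left(444 \right)}}{-231803} = - \frac{59224}{451168} + \frac{98 \cdot 444}{-231803} = \left(-59224\right) \frac{1}{451168} + 43512 \left(- \frac{1}{231803}\right) = - \frac{7403}{56396} - \frac{43512}{231803} = - \frac{4169940361}{13072761988}$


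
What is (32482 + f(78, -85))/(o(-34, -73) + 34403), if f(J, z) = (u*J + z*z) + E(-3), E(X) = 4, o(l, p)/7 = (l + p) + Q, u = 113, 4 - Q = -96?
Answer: 48525/34354 ≈ 1.4125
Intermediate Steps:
Q = 100 (Q = 4 - 1*(-96) = 4 + 96 = 100)
o(l, p) = 700 + 7*l + 7*p (o(l, p) = 7*((l + p) + 100) = 7*(100 + l + p) = 700 + 7*l + 7*p)
f(J, z) = 4 + z**2 + 113*J (f(J, z) = (113*J + z*z) + 4 = (113*J + z**2) + 4 = (z**2 + 113*J) + 4 = 4 + z**2 + 113*J)
(32482 + f(78, -85))/(o(-34, -73) + 34403) = (32482 + (4 + (-85)**2 + 113*78))/((700 + 7*(-34) + 7*(-73)) + 34403) = (32482 + (4 + 7225 + 8814))/((700 - 238 - 511) + 34403) = (32482 + 16043)/(-49 + 34403) = 48525/34354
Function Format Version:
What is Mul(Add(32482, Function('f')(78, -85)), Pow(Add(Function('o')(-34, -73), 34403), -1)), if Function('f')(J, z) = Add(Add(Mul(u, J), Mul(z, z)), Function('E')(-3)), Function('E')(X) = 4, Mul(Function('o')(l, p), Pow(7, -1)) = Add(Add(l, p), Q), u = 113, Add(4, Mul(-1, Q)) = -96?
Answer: Rational(48525, 34354) ≈ 1.4125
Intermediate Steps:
Q = 100 (Q = Add(4, Mul(-1, -96)) = Add(4, 96) = 100)
Function('o')(l, p) = Add(700, Mul(7, l), Mul(7, p)) (Function('o')(l, p) = Mul(7, Add(Add(l, p), 100)) = Mul(7, Add(100, l, p)) = Add(700, Mul(7, l), Mul(7, p)))
Function('f')(J, z) = Add(4, Pow(z, 2), Mul(113, J)) (Function('f')(J, z) = Add(Add(Mul(113, J), Mul(z, z)), 4) = Add(Add(Mul(113, J), Pow(z, 2)), 4) = Add(Add(Pow(z, 2), Mul(113, J)), 4) = Add(4, Pow(z, 2), Mul(113, J)))
Mul(Add(32482, Function('f')(78, -85)), Pow(Add(Function('o')(-34, -73), 34403), -1)) = Mul(Add(32482, Add(4, Pow(-85, 2), Mul(113, 78))), Pow(Add(Add(700, Mul(7, -34), Mul(7, -73)), 34403), -1)) = Mul(Add(32482, Add(4, 7225, 8814)), Pow(Add(Add(700, -238, -511), 34403), -1)) = Mul(Add(32482, 16043), Pow(Add(-49, 34403), -1)) = Mul(48525, Pow(34354, -1)) = Mul(48525, Rational(1, 34354)) = Rational(48525, 34354)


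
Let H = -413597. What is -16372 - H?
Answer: 397225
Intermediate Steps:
-16372 - H = -16372 - 1*(-413597) = -16372 + 413597 = 397225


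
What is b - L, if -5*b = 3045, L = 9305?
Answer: -9914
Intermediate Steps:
b = -609 (b = -1/5*3045 = -609)
b - L = -609 - 1*9305 = -609 - 9305 = -9914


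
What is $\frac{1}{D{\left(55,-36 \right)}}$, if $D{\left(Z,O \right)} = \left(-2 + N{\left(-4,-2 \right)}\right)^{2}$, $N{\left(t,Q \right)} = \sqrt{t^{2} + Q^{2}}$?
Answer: $\frac{1}{4 \left(1 - \sqrt{5}\right)^{2}} \approx 0.16363$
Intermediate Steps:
$N{\left(t,Q \right)} = \sqrt{Q^{2} + t^{2}}$
$D{\left(Z,O \right)} = \left(-2 + 2 \sqrt{5}\right)^{2}$ ($D{\left(Z,O \right)} = \left(-2 + \sqrt{\left(-2\right)^{2} + \left(-4\right)^{2}}\right)^{2} = \left(-2 + \sqrt{4 + 16}\right)^{2} = \left(-2 + \sqrt{20}\right)^{2} = \left(-2 + 2 \sqrt{5}\right)^{2}$)
$\frac{1}{D{\left(55,-36 \right)}} = \frac{1}{24 - 8 \sqrt{5}}$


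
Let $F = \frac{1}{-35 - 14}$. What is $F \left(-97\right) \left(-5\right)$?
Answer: $- \frac{485}{49} \approx -9.898$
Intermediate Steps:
$F = - \frac{1}{49}$ ($F = \frac{1}{-35 - 14} = \frac{1}{-49} = - \frac{1}{49} \approx -0.020408$)
$F \left(-97\right) \left(-5\right) = \left(- \frac{1}{49}\right) \left(-97\right) \left(-5\right) = \frac{97}{49} \left(-5\right) = - \frac{485}{49}$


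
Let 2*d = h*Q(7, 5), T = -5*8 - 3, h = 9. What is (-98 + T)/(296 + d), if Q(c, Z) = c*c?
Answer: -282/1033 ≈ -0.27299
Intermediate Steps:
Q(c, Z) = c²
T = -43 (T = -40 - 3 = -43)
d = 441/2 (d = (9*7²)/2 = (9*49)/2 = (½)*441 = 441/2 ≈ 220.50)
(-98 + T)/(296 + d) = (-98 - 43)/(296 + 441/2) = -141/1033/2 = -141*2/1033 = -282/1033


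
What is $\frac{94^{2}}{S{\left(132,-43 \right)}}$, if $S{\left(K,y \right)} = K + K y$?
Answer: $- \frac{2209}{1386} \approx -1.5938$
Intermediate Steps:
$\frac{94^{2}}{S{\left(132,-43 \right)}} = \frac{94^{2}}{132 \left(1 - 43\right)} = \frac{8836}{132 \left(-42\right)} = \frac{8836}{-5544} = 8836 \left(- \frac{1}{5544}\right) = - \frac{2209}{1386}$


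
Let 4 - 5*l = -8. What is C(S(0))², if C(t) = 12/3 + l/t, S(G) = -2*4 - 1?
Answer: 3136/225 ≈ 13.938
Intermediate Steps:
l = 12/5 (l = ⅘ - ⅕*(-8) = ⅘ + 8/5 = 12/5 ≈ 2.4000)
S(G) = -9 (S(G) = -8 - 1 = -9)
C(t) = 4 + 12/(5*t) (C(t) = 12/3 + 12/(5*t) = 12*(⅓) + 12/(5*t) = 4 + 12/(5*t))
C(S(0))² = (4 + (12/5)/(-9))² = (4 + (12/5)*(-⅑))² = (4 - 4/15)² = (56/15)² = 3136/225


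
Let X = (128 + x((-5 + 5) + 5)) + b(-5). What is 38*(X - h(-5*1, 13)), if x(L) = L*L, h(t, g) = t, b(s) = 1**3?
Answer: 6042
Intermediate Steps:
b(s) = 1
x(L) = L**2
X = 154 (X = (128 + ((-5 + 5) + 5)**2) + 1 = (128 + (0 + 5)**2) + 1 = (128 + 5**2) + 1 = (128 + 25) + 1 = 153 + 1 = 154)
38*(X - h(-5*1, 13)) = 38*(154 - (-5)) = 38*(154 - 1*(-5)) = 38*(154 + 5) = 38*159 = 6042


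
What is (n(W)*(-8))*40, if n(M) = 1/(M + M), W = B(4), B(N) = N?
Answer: -40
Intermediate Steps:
W = 4
n(M) = 1/(2*M)
(n(W)*(-8))*40 = (((½)/4)*(-8))*40 = (((½)*(¼))*(-8))*40 = ((⅛)*(-8))*40 = -1*40 = -40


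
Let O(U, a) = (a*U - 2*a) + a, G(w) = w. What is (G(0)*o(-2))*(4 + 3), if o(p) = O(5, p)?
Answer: 0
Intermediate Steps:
O(U, a) = -a + U*a (O(U, a) = (U*a - 2*a) + a = (-2*a + U*a) + a = -a + U*a)
o(p) = 4*p (o(p) = p*(-1 + 5) = p*4 = 4*p)
(G(0)*o(-2))*(4 + 3) = (0*(4*(-2)))*(4 + 3) = (0*(-8))*7 = 0*7 = 0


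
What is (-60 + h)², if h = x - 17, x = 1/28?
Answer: 4644025/784 ≈ 5923.5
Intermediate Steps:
x = 1/28 ≈ 0.035714
h = -475/28 (h = 1/28 - 17 = -475/28 ≈ -16.964)
(-60 + h)² = (-60 - 475/28)² = (-2155/28)² = 4644025/784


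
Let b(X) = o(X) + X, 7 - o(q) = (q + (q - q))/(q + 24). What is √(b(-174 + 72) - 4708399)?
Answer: I*√795735707/13 ≈ 2169.9*I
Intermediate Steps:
o(q) = 7 - q/(24 + q) (o(q) = 7 - (q + (q - q))/(q + 24) = 7 - (q + 0)/(24 + q) = 7 - q/(24 + q))
b(X) = X + 6*(28 + X)/(24 + X) (b(X) = 6*(28 + X)/(24 + X) + X = X + 6*(28 + X)/(24 + X))
√(b(-174 + 72) - 4708399) = √((168 + (-174 + 72)² + 30*(-174 + 72))/(24 + (-174 + 72)) - 4708399) = √((168 + (-102)² + 30*(-102))/(24 - 102) - 4708399) = √((168 + 10404 - 3060)/(-78) - 4708399) = √(-1/78*7512 - 4708399) = √(-1252/13 - 4708399) = √(-61210439/13) = I*√795735707/13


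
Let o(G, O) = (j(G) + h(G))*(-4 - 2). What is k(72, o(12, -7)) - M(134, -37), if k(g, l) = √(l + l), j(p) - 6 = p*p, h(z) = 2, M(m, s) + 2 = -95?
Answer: 97 + 4*I*√114 ≈ 97.0 + 42.708*I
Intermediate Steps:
M(m, s) = -97 (M(m, s) = -2 - 95 = -97)
j(p) = 6 + p² (j(p) = 6 + p*p = 6 + p²)
o(G, O) = -48 - 6*G² (o(G, O) = ((6 + G²) + 2)*(-4 - 2) = (8 + G²)*(-6) = -48 - 6*G²)
k(g, l) = √2*√l (k(g, l) = √(2*l) = √2*√l)
k(72, o(12, -7)) - M(134, -37) = √2*√(-48 - 6*12²) - 1*(-97) = √2*√(-48 - 6*144) + 97 = √2*√(-48 - 864) + 97 = √2*√(-912) + 97 = √2*(4*I*√57) + 97 = 4*I*√114 + 97 = 97 + 4*I*√114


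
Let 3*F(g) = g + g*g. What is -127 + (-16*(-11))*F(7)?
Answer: 9475/3 ≈ 3158.3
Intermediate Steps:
F(g) = g/3 + g**2/3 (F(g) = (g + g*g)/3 = (g + g**2)/3 = g/3 + g**2/3)
-127 + (-16*(-11))*F(7) = -127 + (-16*(-11))*((1/3)*7*(1 + 7)) = -127 + 176*((1/3)*7*8) = -127 + 176*(56/3) = -127 + 9856/3 = 9475/3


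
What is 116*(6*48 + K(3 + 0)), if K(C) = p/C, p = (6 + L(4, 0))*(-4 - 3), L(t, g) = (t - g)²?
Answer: 82360/3 ≈ 27453.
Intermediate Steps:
p = -154 (p = (6 + (0 - 1*4)²)*(-4 - 3) = (6 + (0 - 4)²)*(-7) = (6 + (-4)²)*(-7) = (6 + 16)*(-7) = 22*(-7) = -154)
K(C) = -154/C
116*(6*48 + K(3 + 0)) = 116*(6*48 - 154/(3 + 0)) = 116*(288 - 154/3) = 116*(710/3) = 82360/3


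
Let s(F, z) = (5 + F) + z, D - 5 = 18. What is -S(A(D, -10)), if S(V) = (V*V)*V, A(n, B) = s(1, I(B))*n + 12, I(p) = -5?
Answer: -42875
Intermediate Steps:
D = 23 (D = 5 + 18 = 23)
s(F, z) = 5 + F + z
A(n, B) = 12 + n (A(n, B) = (5 + 1 - 5)*n + 12 = 1*n + 12 = n + 12 = 12 + n)
S(V) = V³ (S(V) = V²*V = V³)
-S(A(D, -10)) = -(12 + 23)³ = -1*35³ = -1*42875 = -42875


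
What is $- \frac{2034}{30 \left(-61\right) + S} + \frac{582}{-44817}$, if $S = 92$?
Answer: $\frac{15024377}{12981991} \approx 1.1573$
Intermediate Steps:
$- \frac{2034}{30 \left(-61\right) + S} + \frac{582}{-44817} = - \frac{2034}{30 \left(-61\right) + 92} + \frac{582}{-44817} = - \frac{2034}{-1830 + 92} + 582 \left(- \frac{1}{44817}\right) = - \frac{2034}{-1738} - \frac{194}{14939} = \left(-2034\right) \left(- \frac{1}{1738}\right) - \frac{194}{14939} = \frac{1017}{869} - \frac{194}{14939} = \frac{15024377}{12981991}$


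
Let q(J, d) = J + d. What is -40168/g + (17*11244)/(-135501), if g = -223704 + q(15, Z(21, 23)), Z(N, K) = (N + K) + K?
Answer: -6217015648/5050167437 ≈ -1.2311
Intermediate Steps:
Z(N, K) = N + 2*K (Z(N, K) = (K + N) + K = N + 2*K)
g = -223622 (g = -223704 + (15 + (21 + 2*23)) = -223704 + (15 + (21 + 46)) = -223704 + (15 + 67) = -223704 + 82 = -223622)
-40168/g + (17*11244)/(-135501) = -40168/(-223622) + (17*11244)/(-135501) = -40168*(-1/223622) + 191148*(-1/135501) = 20084/111811 - 63716/45167 = -6217015648/5050167437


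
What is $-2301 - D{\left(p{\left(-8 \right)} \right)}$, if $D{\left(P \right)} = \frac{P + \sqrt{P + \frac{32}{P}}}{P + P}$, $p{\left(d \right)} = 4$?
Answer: $- \frac{4603}{2} - \frac{\sqrt{3}}{4} \approx -2301.9$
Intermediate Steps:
$D{\left(P \right)} = \frac{P + \sqrt{P + \frac{32}{P}}}{2 P}$
$-2301 - D{\left(p{\left(-8 \right)} \right)} = -2301 - \frac{4 + \sqrt{4 + \frac{32}{4}}}{2 \cdot 4} = -2301 - \frac{1}{2} \cdot \frac{1}{4} \left(4 + \sqrt{4 + 32 \cdot \frac{1}{4}}\right) = -2301 - \frac{1}{2} \cdot \frac{1}{4} \left(4 + \sqrt{4 + 8}\right) = -2301 - \frac{1}{2} \cdot \frac{1}{4} \left(4 + \sqrt{12}\right) = -2301 - \frac{1}{2} \cdot \frac{1}{4} \left(4 + 2 \sqrt{3}\right) = -2301 - \left(\frac{1}{2} + \frac{\sqrt{3}}{4}\right) = - \frac{4603}{2} - \frac{\sqrt{3}}{4}$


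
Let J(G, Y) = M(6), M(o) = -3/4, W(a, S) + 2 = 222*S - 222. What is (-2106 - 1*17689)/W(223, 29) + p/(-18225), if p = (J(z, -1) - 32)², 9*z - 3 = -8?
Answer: -2939430227/906001200 ≈ -3.2444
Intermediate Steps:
z = -5/9 (z = ⅓ + (⅑)*(-8) = ⅓ - 8/9 = -5/9 ≈ -0.55556)
W(a, S) = -224 + 222*S (W(a, S) = -2 + (222*S - 222) = -2 + (-222 + 222*S) = -224 + 222*S)
M(o) = -¾ (M(o) = -3*¼ = -¾)
J(G, Y) = -¾
p = 17161/16 (p = (-¾ - 32)² = (-131/4)² = 17161/16 ≈ 1072.6)
(-2106 - 1*17689)/W(223, 29) + p/(-18225) = (-2106 - 1*17689)/(-224 + 222*29) + (17161/16)/(-18225) = (-2106 - 17689)/(-224 + 6438) + (17161/16)*(-1/18225) = -19795/6214 - 17161/291600 = -2939430227/906001200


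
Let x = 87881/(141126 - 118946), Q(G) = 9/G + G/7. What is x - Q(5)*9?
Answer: -579629/31052 ≈ -18.666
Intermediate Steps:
Q(G) = 9/G + G/7 (Q(G) = 9/G + G*(⅐) = 9/G + G/7)
x = 87881/22180 ≈ 3.9622
x - Q(5)*9 = 87881/22180 - (9/5 + (⅐)*5)*9 = 87881/22180 - (9*(⅕) + 5/7)*9 = 87881/22180 - (9/5 + 5/7)*9 = 87881/22180 - 88*9/35 = 87881/22180 - 1*792/35 = 87881/22180 - 792/35 = -579629/31052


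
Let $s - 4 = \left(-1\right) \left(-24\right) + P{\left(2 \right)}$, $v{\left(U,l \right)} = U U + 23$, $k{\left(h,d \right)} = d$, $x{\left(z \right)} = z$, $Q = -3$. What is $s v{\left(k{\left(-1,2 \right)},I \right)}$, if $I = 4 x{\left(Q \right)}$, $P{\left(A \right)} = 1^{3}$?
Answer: $783$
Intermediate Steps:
$P{\left(A \right)} = 1$
$I = -12$ ($I = 4 \left(-3\right) = -12$)
$v{\left(U,l \right)} = 23 + U^{2}$ ($v{\left(U,l \right)} = U^{2} + 23 = 23 + U^{2}$)
$s = 29$ ($s = 4 + \left(\left(-1\right) \left(-24\right) + 1\right) = 4 + \left(24 + 1\right) = 4 + 25 = 29$)
$s v{\left(k{\left(-1,2 \right)},I \right)} = 29 \left(23 + 2^{2}\right) = 29 \left(23 + 4\right) = 29 \cdot 27 = 783$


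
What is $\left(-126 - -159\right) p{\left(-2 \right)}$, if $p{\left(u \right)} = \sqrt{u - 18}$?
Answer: $66 i \sqrt{5} \approx 147.58 i$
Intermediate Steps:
$p{\left(u \right)} = \sqrt{-18 + u}$
$\left(-126 - -159\right) p{\left(-2 \right)} = \left(-126 - -159\right) \sqrt{-18 - 2} = \left(-126 + 159\right) \sqrt{-20} = 33 \cdot 2 i \sqrt{5} = 66 i \sqrt{5}$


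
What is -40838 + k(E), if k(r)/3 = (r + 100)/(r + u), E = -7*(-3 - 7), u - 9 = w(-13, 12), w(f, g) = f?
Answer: -449133/11 ≈ -40830.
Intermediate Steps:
u = -4 (u = 9 - 13 = -4)
E = 70 (E = -7*(-10) = 70)
k(r) = 3*(100 + r)/(-4 + r) (k(r) = 3*((r + 100)/(r - 4)) = 3*((100 + r)/(-4 + r)) = 3*(100 + r)/(-4 + r))
-40838 + k(E) = -40838 + 3*(100 + 70)/(-4 + 70) = -40838 + 3*170/66 = -40838 + 3*(1/66)*170 = -40838 + 85/11 = -449133/11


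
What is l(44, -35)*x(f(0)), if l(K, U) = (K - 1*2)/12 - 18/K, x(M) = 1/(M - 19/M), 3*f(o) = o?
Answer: 0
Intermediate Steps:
f(o) = o/3
l(K, U) = -⅙ - 18/K + K/12 (l(K, U) = (K - 2)*(1/12) - 18/K = (-2 + K)*(1/12) - 18/K = (-⅙ + K/12) - 18/K = -⅙ - 18/K + K/12)
l(44, -35)*x(f(0)) = ((1/12)*(-216 + 44*(-2 + 44))/44)*(((⅓)*0)/(-19 + ((⅓)*0)²)) = ((1/12)*(1/44)*(-216 + 44*42))*(0/(-19 + 0²)) = ((1/12)*(1/44)*(-216 + 1848))*(0/(-19 + 0)) = ((1/12)*(1/44)*1632)*(0/(-19)) = 34*(0*(-1/19))/11 = (34/11)*0 = 0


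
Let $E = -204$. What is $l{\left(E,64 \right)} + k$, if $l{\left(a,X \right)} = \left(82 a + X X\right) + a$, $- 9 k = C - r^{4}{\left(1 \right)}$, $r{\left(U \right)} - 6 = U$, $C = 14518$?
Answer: $- \frac{42547}{3} \approx -14182.0$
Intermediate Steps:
$r{\left(U \right)} = 6 + U$
$k = - \frac{4039}{3}$ ($k = - \frac{14518 - \left(6 + 1\right)^{4}}{9} = - \frac{14518 - 7^{4}}{9} = - \frac{14518 - 2401}{9} = \left(- \frac{1}{9}\right) 12117 = - \frac{4039}{3} \approx -1346.3$)
$l{\left(a,X \right)} = X^{2} + 83 a$ ($l{\left(a,X \right)} = \left(82 a + X^{2}\right) + a = \left(X^{2} + 82 a\right) + a = X^{2} + 83 a$)
$l{\left(E,64 \right)} + k = \left(64^{2} + 83 \left(-204\right)\right) - \frac{4039}{3} = \left(4096 - 16932\right) - \frac{4039}{3} = -12836 - \frac{4039}{3} = - \frac{42547}{3}$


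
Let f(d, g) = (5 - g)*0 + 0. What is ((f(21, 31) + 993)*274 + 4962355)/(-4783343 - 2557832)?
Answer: -5234437/7341175 ≈ -0.71302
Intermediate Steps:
f(d, g) = 0 (f(d, g) = 0 + 0 = 0)
((f(21, 31) + 993)*274 + 4962355)/(-4783343 - 2557832) = ((0 + 993)*274 + 4962355)/(-4783343 - 2557832) = (993*274 + 4962355)/(-7341175) = (272082 + 4962355)*(-1/7341175) = 5234437*(-1/7341175) = -5234437/7341175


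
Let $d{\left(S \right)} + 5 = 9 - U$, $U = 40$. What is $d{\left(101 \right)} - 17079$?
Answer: $-17115$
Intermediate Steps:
$d{\left(S \right)} = -36$ ($d{\left(S \right)} = -5 + \left(9 - 40\right) = -5 - 31 = -36$)
$d{\left(101 \right)} - 17079 = -36 - 17079 = -17115$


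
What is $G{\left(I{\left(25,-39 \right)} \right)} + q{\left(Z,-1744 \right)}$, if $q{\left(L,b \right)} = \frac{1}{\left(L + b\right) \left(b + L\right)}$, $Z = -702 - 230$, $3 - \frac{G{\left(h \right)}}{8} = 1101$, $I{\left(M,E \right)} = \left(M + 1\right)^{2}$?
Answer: $- \frac{62902013183}{7160976} \approx -8784.0$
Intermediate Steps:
$I{\left(M,E \right)} = \left(1 + M\right)^{2}$
$G{\left(h \right)} = -8784$ ($G{\left(h \right)} = 24 - 8808 = -8784$)
$Z = -932$ ($Z = -702 - 230 = -932$)
$q{\left(L,b \right)} = \frac{1}{\left(L + b\right)^{2}}$ ($q{\left(L,b \right)} = \frac{1}{\left(L + b\right) \left(L + b\right)} = \frac{1}{\left(L + b\right)^{2}}$)
$G{\left(I{\left(25,-39 \right)} \right)} + q{\left(Z,-1744 \right)} = -8784 + \frac{1}{\left(-932 - 1744\right)^{2}} = -8784 + \frac{1}{7160976} = - \frac{62902013183}{7160976}$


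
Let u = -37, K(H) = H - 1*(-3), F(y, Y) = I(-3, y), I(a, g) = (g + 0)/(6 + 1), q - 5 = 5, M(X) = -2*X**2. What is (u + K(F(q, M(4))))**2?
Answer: 51984/49 ≈ 1060.9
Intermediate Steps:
q = 10 (q = 5 + 5 = 10)
I(a, g) = g/7
F(y, Y) = y/7
K(H) = 3 + H (K(H) = H + 3 = 3 + H)
(u + K(F(q, M(4))))**2 = (-37 + (3 + (1/7)*10))**2 = (-37 + (3 + 10/7))**2 = (-37 + 31/7)**2 = (-228/7)**2 = 51984/49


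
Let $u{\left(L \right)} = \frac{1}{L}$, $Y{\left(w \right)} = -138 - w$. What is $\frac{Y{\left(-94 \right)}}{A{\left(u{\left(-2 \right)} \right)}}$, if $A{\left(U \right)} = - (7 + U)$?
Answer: $\frac{88}{13} \approx 6.7692$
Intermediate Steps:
$A{\left(U \right)} = -7 - U$
$\frac{Y{\left(-94 \right)}}{A{\left(u{\left(-2 \right)} \right)}} = \frac{-138 - -94}{-7 - \frac{1}{-2}} = \frac{-138 + 94}{-7 - - \frac{1}{2}} = - \frac{44}{-7 + \frac{1}{2}} = - \frac{44}{- \frac{13}{2}} = \left(-44\right) \left(- \frac{2}{13}\right) = \frac{88}{13}$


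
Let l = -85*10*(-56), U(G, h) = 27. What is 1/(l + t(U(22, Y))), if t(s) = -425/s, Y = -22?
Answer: 27/1284775 ≈ 2.1015e-5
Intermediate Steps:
l = 47600 (l = -850*(-56) = 47600)
1/(l + t(U(22, Y))) = 1/(47600 - 425/27) = 1/(1284775/27) = 27/1284775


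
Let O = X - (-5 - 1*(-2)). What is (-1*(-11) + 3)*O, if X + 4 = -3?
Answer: -56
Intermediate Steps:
X = -7 (X = -4 - 3 = -7)
O = -4 (O = -7 - (-5 - 1*(-2)) = -7 - (-5 + 2) = -7 - 1*(-3) = -7 + 3 = -4)
(-1*(-11) + 3)*O = (-1*(-11) + 3)*(-4) = (11 + 3)*(-4) = 14*(-4) = -56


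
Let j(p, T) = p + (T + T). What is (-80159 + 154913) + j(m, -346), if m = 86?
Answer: 74148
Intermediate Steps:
j(p, T) = p + 2*T
(-80159 + 154913) + j(m, -346) = (-80159 + 154913) + (86 + 2*(-346)) = 74754 + (86 - 692) = 74754 - 606 = 74148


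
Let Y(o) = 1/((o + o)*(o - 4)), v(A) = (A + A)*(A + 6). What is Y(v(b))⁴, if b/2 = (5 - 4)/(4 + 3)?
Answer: 33232930569601/2456352194560000 ≈ 0.013529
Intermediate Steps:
b = 2/7 (b = 2*((5 - 4)/(4 + 3)) = 2*(1/7) = 2*(1*(⅐)) = 2*(⅐) = 2/7 ≈ 0.28571)
v(A) = 2*A*(6 + A) (v(A) = (2*A)*(6 + A) = 2*A*(6 + A))
Y(o) = 1/(2*o*(-4 + o)) (Y(o) = 1/((2*o)*(-4 + o)) = 1/(2*o*(-4 + o)))
Y(v(b))⁴ = (1/(2*((2*(2/7)*(6 + 2/7)))*(-4 + 2*(2/7)*(6 + 2/7))))⁴ = (1/(2*((2*(2/7)*(44/7)))*(-4 + 2*(2/7)*(44/7))))⁴ = (1/(2*(176/49)*(-4 + 176/49)))⁴ = ((½)*(49/176)/(-20/49))⁴ = ((½)*(49/176)*(-49/20))⁴ = (-2401/7040)⁴ = 33232930569601/2456352194560000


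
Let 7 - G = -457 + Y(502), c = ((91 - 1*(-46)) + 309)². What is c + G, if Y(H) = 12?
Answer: 199368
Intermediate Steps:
c = 198916 (c = ((91 + 46) + 309)² = (137 + 309)² = 446² = 198916)
G = 452 (G = 7 - (-457 + 12) = 7 - 1*(-445) = 7 + 445 = 452)
c + G = 198916 + 452 = 199368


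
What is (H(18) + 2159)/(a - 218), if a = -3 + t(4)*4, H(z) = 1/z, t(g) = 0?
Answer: -38863/3978 ≈ -9.7695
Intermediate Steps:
a = -3 (a = -3 + 0*4 = -3 + 0 = -3)
(H(18) + 2159)/(a - 218) = (1/18 + 2159)/(-3 - 218) = (1/18 + 2159)/(-221) = (38863/18)*(-1/221) = -38863/3978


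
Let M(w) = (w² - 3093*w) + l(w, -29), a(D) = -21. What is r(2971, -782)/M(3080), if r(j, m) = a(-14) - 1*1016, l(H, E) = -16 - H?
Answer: 1037/43136 ≈ 0.024040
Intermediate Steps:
r(j, m) = -1037 (r(j, m) = -21 - 1*1016 = -21 - 1016 = -1037)
M(w) = -16 + w² - 3094*w (M(w) = (w² - 3093*w) + (-16 - w) = -16 + w² - 3094*w)
r(2971, -782)/M(3080) = -1037/(-16 + 3080² - 3094*3080) = -1037/(-16 + 9486400 - 9529520) = -1037/(-43136) = -1037*(-1/43136) = 1037/43136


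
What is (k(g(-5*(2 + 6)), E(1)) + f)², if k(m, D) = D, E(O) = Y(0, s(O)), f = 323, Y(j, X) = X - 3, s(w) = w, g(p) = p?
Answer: 103041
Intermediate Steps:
Y(j, X) = -3 + X
E(O) = -3 + O
(k(g(-5*(2 + 6)), E(1)) + f)² = ((-3 + 1) + 323)² = (-2 + 323)² = 321² = 103041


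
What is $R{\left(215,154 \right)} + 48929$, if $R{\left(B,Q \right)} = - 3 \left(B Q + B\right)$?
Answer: $-51046$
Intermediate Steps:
$R{\left(B,Q \right)} = - 3 B - 3 B Q$ ($R{\left(B,Q \right)} = - 3 \left(B + B Q\right) = - 3 B - 3 B Q$)
$R{\left(215,154 \right)} + 48929 = \left(-3\right) 215 \left(1 + 154\right) + 48929 = \left(-3\right) 215 \cdot 155 + 48929 = -99975 + 48929 = -51046$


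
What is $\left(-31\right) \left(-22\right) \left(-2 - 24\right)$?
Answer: $-17732$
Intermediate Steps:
$\left(-31\right) \left(-22\right) \left(-2 - 24\right) = 682 \left(-2 - 24\right) = 682 \left(-26\right) = -17732$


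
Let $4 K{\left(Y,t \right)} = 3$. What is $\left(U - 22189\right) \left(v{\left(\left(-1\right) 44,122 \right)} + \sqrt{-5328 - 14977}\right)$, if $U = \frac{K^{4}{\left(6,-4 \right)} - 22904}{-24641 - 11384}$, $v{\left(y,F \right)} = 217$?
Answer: $- \frac{44404703545769}{9222400} - \frac{204629970257 i \sqrt{20305}}{9222400} \approx -4.8149 \cdot 10^{6} - 3.1617 \cdot 10^{6} i$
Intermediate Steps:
$K{\left(Y,t \right)} = \frac{3}{4}$ ($K{\left(Y,t \right)} = \frac{1}{4} \cdot 3 = \frac{3}{4}$)
$U = \frac{5863343}{9222400}$ ($U = \frac{\left(\frac{3}{4}\right)^{4} - 22904}{-24641 - 11384} = \frac{\frac{81}{256} - 22904}{-36025} = \left(- \frac{5863343}{256}\right) \left(- \frac{1}{36025}\right) = \frac{5863343}{9222400} \approx 0.63577$)
$\left(U - 22189\right) \left(v{\left(\left(-1\right) 44,122 \right)} + \sqrt{-5328 - 14977}\right) = \left(\frac{5863343}{9222400} - 22189\right) \left(217 + \sqrt{-5328 - 14977}\right) = - \frac{204629970257 \left(217 + \sqrt{-20305}\right)}{9222400} = - \frac{204629970257 \left(217 + i \sqrt{20305}\right)}{9222400} = - \frac{44404703545769}{9222400} - \frac{204629970257 i \sqrt{20305}}{9222400}$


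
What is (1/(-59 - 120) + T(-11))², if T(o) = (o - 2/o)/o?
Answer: 448592400/469112281 ≈ 0.95626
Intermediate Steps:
T(o) = (o - 2/o)/o
(1/(-59 - 120) + T(-11))² = (1/(-59 - 120) + (1 - 2/(-11)²))² = (1/(-179) + (1 - 2*1/121))² = (-1/179 + (1 - 2/121))² = (-1/179 + 119/121)² = (21180/21659)² = 448592400/469112281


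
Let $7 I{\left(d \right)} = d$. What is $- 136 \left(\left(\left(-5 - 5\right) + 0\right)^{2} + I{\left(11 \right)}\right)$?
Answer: $- \frac{96696}{7} \approx -13814.0$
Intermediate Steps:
$I{\left(d \right)} = \frac{d}{7}$
$- 136 \left(\left(\left(-5 - 5\right) + 0\right)^{2} + I{\left(11 \right)}\right) = - 136 \left(\left(\left(-5 - 5\right) + 0\right)^{2} + \frac{1}{7} \cdot 11\right) = - 136 \left(\left(\left(-5 - 5\right) + 0\right)^{2} + \frac{11}{7}\right) = - 136 \left(\left(-10 + 0\right)^{2} + \frac{11}{7}\right) = - 136 \left(\left(-10\right)^{2} + \frac{11}{7}\right) = - 136 \left(100 + \frac{11}{7}\right) = \left(-136\right) \frac{711}{7} = - \frac{96696}{7}$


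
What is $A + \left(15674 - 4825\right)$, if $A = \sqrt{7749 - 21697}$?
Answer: $10849 + 2 i \sqrt{3487} \approx 10849.0 + 118.1 i$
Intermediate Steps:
$A = 2 i \sqrt{3487}$ ($A = \sqrt{-13948} = 2 i \sqrt{3487} \approx 118.1 i$)
$A + \left(15674 - 4825\right) = 2 i \sqrt{3487} + \left(15674 - 4825\right) = 2 i \sqrt{3487} + 10849 = 10849 + 2 i \sqrt{3487}$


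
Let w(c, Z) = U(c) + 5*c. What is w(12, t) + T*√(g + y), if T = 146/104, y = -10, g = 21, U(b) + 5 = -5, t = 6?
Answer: 50 + 73*√11/52 ≈ 54.656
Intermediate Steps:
U(b) = -10 (U(b) = -5 - 5 = -10)
w(c, Z) = -10 + 5*c
T = 73/52 (T = 146*(1/104) = 73/52 ≈ 1.4038)
w(12, t) + T*√(g + y) = (-10 + 5*12) + 73*√(21 - 10)/52 = (-10 + 60) + 73*√11/52 = 50 + 73*√11/52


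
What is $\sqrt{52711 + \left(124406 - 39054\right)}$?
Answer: $\sqrt{138063} \approx 371.57$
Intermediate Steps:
$\sqrt{52711 + \left(124406 - 39054\right)} = \sqrt{52711 + 85352} = \sqrt{138063}$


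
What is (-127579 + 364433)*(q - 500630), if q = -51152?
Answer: -130691773828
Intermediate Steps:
(-127579 + 364433)*(q - 500630) = (-127579 + 364433)*(-51152 - 500630) = 236854*(-551782) = -130691773828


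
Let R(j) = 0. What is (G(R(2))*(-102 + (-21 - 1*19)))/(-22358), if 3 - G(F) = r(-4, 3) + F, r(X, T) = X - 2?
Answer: 639/11179 ≈ 0.057161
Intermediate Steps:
r(X, T) = -2 + X
G(F) = 9 - F (G(F) = 3 - ((-2 - 4) + F) = 3 - (-6 + F) = 3 + (6 - F) = 9 - F)
(G(R(2))*(-102 + (-21 - 1*19)))/(-22358) = ((9 - 1*0)*(-102 + (-21 - 1*19)))/(-22358) = ((9 + 0)*(-102 + (-21 - 19)))*(-1/22358) = (9*(-102 - 40))*(-1/22358) = (9*(-142))*(-1/22358) = -1278*(-1/22358) = 639/11179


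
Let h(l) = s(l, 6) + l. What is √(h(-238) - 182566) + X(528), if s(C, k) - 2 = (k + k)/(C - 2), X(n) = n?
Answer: 528 + I*√18280205/10 ≈ 528.0 + 427.55*I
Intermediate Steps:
s(C, k) = 2 + 2*k/(-2 + C) (s(C, k) = 2 + (k + k)/(C - 2) = 2 + (2*k)/(-2 + C) = 2 + 2*k/(-2 + C))
h(l) = l + 2*(4 + l)/(-2 + l) (h(l) = 2*(-2 + l + 6)/(-2 + l) + l = 2*(4 + l)/(-2 + l) + l = l + 2*(4 + l)/(-2 + l))
√(h(-238) - 182566) + X(528) = √((8 + (-238)²)/(-2 - 238) - 182566) + 528 = √((8 + 56644)/(-240) - 182566) + 528 = √(-1/240*56652 - 182566) + 528 = √(-4721/20 - 182566) + 528 = √(-3656041/20) + 528 = I*√18280205/10 + 528 = 528 + I*√18280205/10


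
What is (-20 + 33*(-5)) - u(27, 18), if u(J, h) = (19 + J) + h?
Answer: -249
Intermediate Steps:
u(J, h) = 19 + J + h
(-20 + 33*(-5)) - u(27, 18) = (-20 + 33*(-5)) - (19 + 27 + 18) = (-20 - 165) - 1*64 = -185 - 64 = -249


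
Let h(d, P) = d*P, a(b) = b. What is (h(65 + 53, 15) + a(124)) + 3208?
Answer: 5102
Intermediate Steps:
h(d, P) = P*d
(h(65 + 53, 15) + a(124)) + 3208 = (15*(65 + 53) + 124) + 3208 = (15*118 + 124) + 3208 = (1770 + 124) + 3208 = 1894 + 3208 = 5102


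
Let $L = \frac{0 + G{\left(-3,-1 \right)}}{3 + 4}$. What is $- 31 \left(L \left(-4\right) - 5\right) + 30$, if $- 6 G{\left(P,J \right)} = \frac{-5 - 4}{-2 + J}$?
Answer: $\frac{1233}{7} \approx 176.14$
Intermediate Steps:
$G{\left(P,J \right)} = \frac{3}{2 \left(-2 + J\right)}$ ($G{\left(P,J \right)} = - \frac{\left(-5 - 4\right) \frac{1}{-2 + J}}{6} = - \frac{\left(-9\right) \frac{1}{-2 + J}}{6} = \frac{3}{2 \left(-2 + J\right)}$)
$L = - \frac{1}{14}$ ($L = \frac{0 + \frac{3}{2 \left(-2 - 1\right)}}{3 + 4} = \frac{0 + \frac{3}{2 \left(-3\right)}}{7} = \left(0 + \frac{3}{2} \left(- \frac{1}{3}\right)\right) \frac{1}{7} = \left(0 - \frac{1}{2}\right) \frac{1}{7} = \left(- \frac{1}{2}\right) \frac{1}{7} = - \frac{1}{14} \approx -0.071429$)
$- 31 \left(L \left(-4\right) - 5\right) + 30 = - 31 \left(\left(- \frac{1}{14}\right) \left(-4\right) - 5\right) + 30 = - 31 \left(\frac{2}{7} - 5\right) + 30 = \left(-31\right) \left(- \frac{33}{7}\right) + 30 = \frac{1023}{7} + 30 = \frac{1233}{7}$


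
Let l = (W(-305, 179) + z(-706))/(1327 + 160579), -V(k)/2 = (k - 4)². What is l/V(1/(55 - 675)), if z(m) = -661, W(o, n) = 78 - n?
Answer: 24409400/166098313011 ≈ 0.00014696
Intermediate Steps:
V(k) = -2*(-4 + k)² (V(k) = -2*(k - 4)² = -2*(-4 + k)²)
l = -381/80953 (l = ((78 - 1*179) - 661)/(1327 + 160579) = ((78 - 179) - 661)/161906 = (-101 - 661)*(1/161906) = -762*1/161906 = -381/80953 ≈ -0.0047064)
l/V(1/(55 - 675)) = -381*(-1/(2*(-4 + 1/(55 - 675))²))/80953 = -381*(-1/(2*(-4 + 1/(-620))²))/80953 = -381*(-1/(2*(-4 - 1/620)²))/80953 = -381/(80953*((-2*(-2481/620)²))) = -381/(80953*((-2*6155361/384400))) = -381/(80953*(-6155361/192200)) = -381/80953*(-192200/6155361) = 24409400/166098313011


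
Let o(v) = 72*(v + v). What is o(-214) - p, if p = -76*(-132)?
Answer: -40848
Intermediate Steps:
o(v) = 144*v (o(v) = 72*(2*v) = 144*v)
p = 10032
o(-214) - p = 144*(-214) - 1*10032 = -30816 - 10032 = -40848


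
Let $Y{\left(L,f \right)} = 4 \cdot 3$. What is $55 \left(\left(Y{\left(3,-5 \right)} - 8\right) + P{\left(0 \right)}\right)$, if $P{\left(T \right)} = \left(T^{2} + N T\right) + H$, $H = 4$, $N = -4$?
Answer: $440$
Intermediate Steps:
$Y{\left(L,f \right)} = 12$
$P{\left(T \right)} = 4 + T^{2} - 4 T$ ($P{\left(T \right)} = \left(T^{2} - 4 T\right) + 4 = 4 + T^{2} - 4 T$)
$55 \left(\left(Y{\left(3,-5 \right)} - 8\right) + P{\left(0 \right)}\right) = 55 \left(\left(12 - 8\right) + \left(4 + 0^{2} - 0\right)\right) = 55 \left(4 + \left(4 + 0 + 0\right)\right) = 55 \left(4 + 4\right) = 55 \cdot 8 = 440$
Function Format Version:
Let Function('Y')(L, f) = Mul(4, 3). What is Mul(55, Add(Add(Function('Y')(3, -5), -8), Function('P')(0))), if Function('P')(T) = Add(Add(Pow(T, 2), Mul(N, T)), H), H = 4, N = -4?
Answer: 440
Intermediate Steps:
Function('Y')(L, f) = 12
Function('P')(T) = Add(4, Pow(T, 2), Mul(-4, T)) (Function('P')(T) = Add(Add(Pow(T, 2), Mul(-4, T)), 4) = Add(4, Pow(T, 2), Mul(-4, T)))
Mul(55, Add(Add(Function('Y')(3, -5), -8), Function('P')(0))) = Mul(55, Add(Add(12, -8), Add(4, Pow(0, 2), Mul(-4, 0)))) = Mul(55, Add(4, Add(4, 0, 0))) = Mul(55, Add(4, 4)) = Mul(55, 8) = 440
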